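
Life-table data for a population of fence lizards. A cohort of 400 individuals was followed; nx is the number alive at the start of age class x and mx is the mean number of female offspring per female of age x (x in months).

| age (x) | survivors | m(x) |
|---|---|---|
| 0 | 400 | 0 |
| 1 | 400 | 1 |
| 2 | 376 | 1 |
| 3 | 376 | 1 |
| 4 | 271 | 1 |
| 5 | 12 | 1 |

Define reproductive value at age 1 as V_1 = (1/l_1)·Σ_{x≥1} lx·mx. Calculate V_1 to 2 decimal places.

3.59

lx = nx/n0 = nx/400: 1, 1, 0.94, 0.94, 0.6775, 0.03
lx·mx for x ≥ 1: 1, 0.94, 0.94, 0.6775, 0.03 → sum = 3.5875
V_1 = 3.5875 / l_1 = 3.5875 / 1 = 3.5875 → 3.59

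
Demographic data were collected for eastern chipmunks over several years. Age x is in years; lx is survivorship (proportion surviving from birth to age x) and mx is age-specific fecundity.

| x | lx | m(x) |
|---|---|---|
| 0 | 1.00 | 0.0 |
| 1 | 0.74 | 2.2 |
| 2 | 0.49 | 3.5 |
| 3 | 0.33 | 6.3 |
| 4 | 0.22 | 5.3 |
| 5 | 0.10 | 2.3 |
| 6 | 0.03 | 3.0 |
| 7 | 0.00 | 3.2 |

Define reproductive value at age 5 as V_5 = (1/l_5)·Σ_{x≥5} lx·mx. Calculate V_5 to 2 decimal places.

lx·mx for x ≥ 5: 0.23, 0.09, 0 → sum = 0.32
V_5 = 0.32 / l_5 = 0.32 / 0.1 = 3.2 → 3.20

3.20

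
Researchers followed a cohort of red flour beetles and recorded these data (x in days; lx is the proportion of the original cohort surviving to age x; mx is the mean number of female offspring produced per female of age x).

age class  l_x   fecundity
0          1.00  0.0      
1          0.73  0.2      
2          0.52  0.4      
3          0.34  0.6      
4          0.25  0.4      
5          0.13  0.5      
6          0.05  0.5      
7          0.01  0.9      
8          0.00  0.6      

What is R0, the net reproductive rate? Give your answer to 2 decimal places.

0.76

lx·mx by age: 0, 0.146, 0.208, 0.204, 0.1, 0.065, 0.025, 0.009, 0
R0 = Σ lx·mx = 0.757 → 0.76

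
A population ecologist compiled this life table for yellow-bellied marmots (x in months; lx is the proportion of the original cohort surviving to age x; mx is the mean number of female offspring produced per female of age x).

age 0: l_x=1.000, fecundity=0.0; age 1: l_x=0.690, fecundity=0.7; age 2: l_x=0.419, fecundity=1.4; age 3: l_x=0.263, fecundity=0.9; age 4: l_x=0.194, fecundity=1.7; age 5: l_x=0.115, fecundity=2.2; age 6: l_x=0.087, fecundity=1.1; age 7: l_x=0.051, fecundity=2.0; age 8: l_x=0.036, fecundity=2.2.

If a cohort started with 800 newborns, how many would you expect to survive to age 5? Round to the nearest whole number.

92

Expected survivors = N0 · l_5 = 800 × 0.115 = 92 → 92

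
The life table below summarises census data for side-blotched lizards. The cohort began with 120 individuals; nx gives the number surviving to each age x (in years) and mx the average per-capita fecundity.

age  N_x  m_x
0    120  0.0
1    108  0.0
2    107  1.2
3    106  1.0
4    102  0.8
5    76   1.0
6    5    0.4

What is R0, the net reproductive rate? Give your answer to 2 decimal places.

lx = nx/n0 = nx/120: 1, 0.9, 0.89167…, 0.88333…, 0.85, 0.63333…, 0.04167…
lx·mx by age: 0, 0, 1.07…, 0.883333…, 0.68, 0.633333…, 0.016667…
R0 = Σ lx·mx = 3.283333… → 3.28

3.28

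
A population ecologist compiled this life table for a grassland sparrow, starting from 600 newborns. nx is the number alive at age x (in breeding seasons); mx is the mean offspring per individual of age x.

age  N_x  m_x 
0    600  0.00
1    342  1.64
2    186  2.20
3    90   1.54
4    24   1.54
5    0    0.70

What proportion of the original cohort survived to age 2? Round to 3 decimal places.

0.310

l_2 = n_2/n_0 = 186/600 = 0.31 → 0.310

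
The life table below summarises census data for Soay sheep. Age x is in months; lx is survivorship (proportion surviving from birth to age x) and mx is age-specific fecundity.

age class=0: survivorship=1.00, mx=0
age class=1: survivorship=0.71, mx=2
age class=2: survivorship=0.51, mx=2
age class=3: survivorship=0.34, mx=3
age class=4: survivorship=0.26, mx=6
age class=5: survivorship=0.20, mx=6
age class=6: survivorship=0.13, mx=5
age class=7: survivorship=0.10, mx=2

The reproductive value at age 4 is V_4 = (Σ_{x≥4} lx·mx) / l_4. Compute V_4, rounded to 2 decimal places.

lx·mx for x ≥ 4: 1.56, 1.2, 0.65, 0.2 → sum = 3.61
V_4 = 3.61 / l_4 = 3.61 / 0.26 = 13.884615… → 13.88

13.88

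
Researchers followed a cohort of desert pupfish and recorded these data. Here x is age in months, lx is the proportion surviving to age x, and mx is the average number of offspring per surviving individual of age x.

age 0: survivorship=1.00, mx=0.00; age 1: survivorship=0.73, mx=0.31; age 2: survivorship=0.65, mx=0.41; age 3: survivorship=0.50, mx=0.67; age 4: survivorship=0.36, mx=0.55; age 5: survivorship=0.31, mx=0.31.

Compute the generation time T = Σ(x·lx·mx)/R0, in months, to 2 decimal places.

lx·mx: 0, 0.2263, 0.2665, 0.335, 0.198, 0.0961 → R0 = 1.1219
x·lx·mx: 0, 0.2263, 0.533, 1.005, 0.792, 0.4805 → Σ = 3.0368
T = 3.0368 / 1.1219 = 2.706837… → 2.71

2.71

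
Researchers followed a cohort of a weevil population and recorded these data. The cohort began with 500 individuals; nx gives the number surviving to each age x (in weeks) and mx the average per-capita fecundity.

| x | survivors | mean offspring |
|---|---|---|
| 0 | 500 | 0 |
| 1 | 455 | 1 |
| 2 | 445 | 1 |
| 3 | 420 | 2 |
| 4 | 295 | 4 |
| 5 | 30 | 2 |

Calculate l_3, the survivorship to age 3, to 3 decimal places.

0.840

l_3 = n_3/n_0 = 420/500 = 0.84 → 0.840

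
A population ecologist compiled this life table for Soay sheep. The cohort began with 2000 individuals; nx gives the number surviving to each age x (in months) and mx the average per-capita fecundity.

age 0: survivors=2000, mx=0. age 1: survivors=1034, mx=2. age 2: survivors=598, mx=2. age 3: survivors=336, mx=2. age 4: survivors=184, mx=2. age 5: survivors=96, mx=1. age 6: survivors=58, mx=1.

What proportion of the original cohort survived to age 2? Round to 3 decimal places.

0.299

l_2 = n_2/n_0 = 598/2000 = 0.299 → 0.299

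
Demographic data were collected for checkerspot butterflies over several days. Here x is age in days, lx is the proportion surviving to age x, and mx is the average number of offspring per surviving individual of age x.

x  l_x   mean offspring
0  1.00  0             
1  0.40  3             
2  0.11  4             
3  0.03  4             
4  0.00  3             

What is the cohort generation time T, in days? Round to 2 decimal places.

1.39

lx·mx: 0, 1.2, 0.44, 0.12, 0 → R0 = 1.76
x·lx·mx: 0, 1.2, 0.88, 0.36, 0 → Σ = 2.44
T = 2.44 / 1.76 = 1.386364… → 1.39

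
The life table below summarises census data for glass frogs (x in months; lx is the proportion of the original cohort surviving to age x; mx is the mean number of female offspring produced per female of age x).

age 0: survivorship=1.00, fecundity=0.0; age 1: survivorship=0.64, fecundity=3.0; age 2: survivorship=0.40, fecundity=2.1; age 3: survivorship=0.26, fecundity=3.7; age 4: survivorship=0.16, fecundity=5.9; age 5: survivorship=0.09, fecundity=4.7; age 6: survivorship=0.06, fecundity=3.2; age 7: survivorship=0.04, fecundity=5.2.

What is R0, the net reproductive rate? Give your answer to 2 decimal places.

lx·mx by age: 0, 1.92, 0.84, 0.962, 0.944, 0.423, 0.192, 0.208
R0 = Σ lx·mx = 5.489 → 5.49

5.49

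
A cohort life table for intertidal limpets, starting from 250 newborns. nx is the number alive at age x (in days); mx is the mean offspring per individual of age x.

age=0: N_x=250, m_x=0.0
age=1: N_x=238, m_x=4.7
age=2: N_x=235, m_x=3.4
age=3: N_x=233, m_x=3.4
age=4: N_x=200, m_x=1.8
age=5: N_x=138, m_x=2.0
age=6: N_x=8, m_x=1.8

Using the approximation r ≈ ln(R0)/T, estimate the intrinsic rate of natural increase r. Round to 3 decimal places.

1.091

lx = nx/n0 = nx/250: 1, 0.952, 0.94, 0.932, 0.8, 0.552, 0.032
R0 = Σ lx·mx = 0 + 4.4744 + 3.196 + 3.1688 + 1.44 + 1.104 + 0.0576 = 13.4408
Σ x·lx·mx = 31.9984; T = 31.9984/13.4408 = 2.38069…
r ≈ ln(R0)/T = ln(13.4408)/2.38069… = 1.0914… → 1.091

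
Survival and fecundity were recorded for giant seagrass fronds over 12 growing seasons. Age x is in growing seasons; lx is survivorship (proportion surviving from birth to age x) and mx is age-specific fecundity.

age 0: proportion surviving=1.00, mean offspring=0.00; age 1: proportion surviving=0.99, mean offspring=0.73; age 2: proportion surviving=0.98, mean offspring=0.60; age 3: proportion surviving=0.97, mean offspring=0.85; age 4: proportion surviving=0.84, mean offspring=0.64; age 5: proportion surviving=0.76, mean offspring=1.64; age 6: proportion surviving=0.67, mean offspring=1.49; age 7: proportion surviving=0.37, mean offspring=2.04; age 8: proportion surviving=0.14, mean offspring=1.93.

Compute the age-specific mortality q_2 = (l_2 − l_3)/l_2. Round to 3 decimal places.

q_2 = (l_2 − l_3) / l_2 = (0.98 − 0.97) / 0.98
     = 0.01 / 0.98 = 0.010204… → 0.010

0.010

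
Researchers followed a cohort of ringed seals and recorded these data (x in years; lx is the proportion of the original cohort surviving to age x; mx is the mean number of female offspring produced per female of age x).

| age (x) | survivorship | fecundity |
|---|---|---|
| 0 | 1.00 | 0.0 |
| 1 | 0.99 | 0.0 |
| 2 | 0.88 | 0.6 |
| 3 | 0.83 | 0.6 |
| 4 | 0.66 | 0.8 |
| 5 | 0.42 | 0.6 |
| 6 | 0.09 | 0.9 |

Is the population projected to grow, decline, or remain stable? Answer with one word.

growing

R0 = Σ lx·mx = 0 + 0 + 0.528 + 0.498 + 0.528 + 0.252 + 0.081 = 1.887
R0 > 1, so the population is growing.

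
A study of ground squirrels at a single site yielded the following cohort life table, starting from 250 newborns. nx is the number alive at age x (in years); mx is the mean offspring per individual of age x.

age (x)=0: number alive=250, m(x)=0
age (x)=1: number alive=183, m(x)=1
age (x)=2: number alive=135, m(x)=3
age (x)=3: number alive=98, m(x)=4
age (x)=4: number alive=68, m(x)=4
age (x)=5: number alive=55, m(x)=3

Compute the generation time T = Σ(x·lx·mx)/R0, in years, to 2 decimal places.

2.88

lx = nx/n0 = nx/250: 1, 0.732, 0.54, 0.392, 0.272, 0.22
lx·mx: 0, 0.732, 1.62, 1.568, 1.088, 0.66 → R0 = 5.668
x·lx·mx: 0, 0.732, 3.24, 4.704, 4.352, 3.3 → Σ = 16.328
T = 16.328 / 5.668 = 2.880734… → 2.88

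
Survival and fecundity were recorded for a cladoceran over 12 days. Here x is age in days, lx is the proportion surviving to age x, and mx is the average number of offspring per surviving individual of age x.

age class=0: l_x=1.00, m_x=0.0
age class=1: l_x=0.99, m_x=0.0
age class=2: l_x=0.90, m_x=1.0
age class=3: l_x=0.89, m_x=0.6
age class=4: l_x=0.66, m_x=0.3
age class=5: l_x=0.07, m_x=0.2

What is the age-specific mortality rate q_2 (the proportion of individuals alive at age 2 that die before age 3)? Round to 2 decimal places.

q_2 = (l_2 − l_3) / l_2 = (0.9 − 0.89) / 0.9
     = 0.01 / 0.9 = 0.011111… → 0.01

0.01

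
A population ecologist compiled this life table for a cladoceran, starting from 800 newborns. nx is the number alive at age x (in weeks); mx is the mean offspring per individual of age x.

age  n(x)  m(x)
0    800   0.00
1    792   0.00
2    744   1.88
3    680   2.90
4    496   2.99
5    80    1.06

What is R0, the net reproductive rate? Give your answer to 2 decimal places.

lx = nx/n0 = nx/800: 1, 0.99, 0.93, 0.85, 0.62, 0.1
lx·mx by age: 0, 0, 1.7484, 2.465, 1.8538, 0.106
R0 = Σ lx·mx = 6.1732 → 6.17

6.17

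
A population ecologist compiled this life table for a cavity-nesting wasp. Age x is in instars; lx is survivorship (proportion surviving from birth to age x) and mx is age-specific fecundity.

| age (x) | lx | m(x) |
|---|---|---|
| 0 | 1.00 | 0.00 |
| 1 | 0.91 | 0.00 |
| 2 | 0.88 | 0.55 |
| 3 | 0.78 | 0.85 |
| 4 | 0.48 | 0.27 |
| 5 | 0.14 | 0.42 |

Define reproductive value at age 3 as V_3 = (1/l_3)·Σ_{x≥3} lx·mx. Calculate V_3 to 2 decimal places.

1.09

lx·mx for x ≥ 3: 0.663, 0.1296, 0.0588 → sum = 0.8514
V_3 = 0.8514 / l_3 = 0.8514 / 0.78 = 1.091538… → 1.09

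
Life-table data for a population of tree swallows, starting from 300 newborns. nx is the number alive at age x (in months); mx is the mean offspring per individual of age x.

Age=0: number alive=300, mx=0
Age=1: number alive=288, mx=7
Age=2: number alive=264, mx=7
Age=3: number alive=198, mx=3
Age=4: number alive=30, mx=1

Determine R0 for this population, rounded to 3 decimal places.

lx = nx/n0 = nx/300: 1, 0.96, 0.88, 0.66, 0.1
lx·mx by age: 0, 6.72, 6.16, 1.98, 0.1
R0 = Σ lx·mx = 14.96 → 14.960

14.960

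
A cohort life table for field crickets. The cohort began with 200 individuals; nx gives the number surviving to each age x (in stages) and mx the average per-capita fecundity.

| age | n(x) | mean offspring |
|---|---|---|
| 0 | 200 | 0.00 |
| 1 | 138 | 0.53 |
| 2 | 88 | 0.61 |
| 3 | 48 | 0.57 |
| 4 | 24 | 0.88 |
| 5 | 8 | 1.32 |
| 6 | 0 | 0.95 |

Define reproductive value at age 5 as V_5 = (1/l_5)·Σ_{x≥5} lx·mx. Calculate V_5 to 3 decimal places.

lx = nx/n0 = nx/200: 1, 0.69, 0.44, 0.24, 0.12, 0.04, 0
lx·mx for x ≥ 5: 0.0528, 0 → sum = 0.0528
V_5 = 0.0528 / l_5 = 0.0528 / 0.04 = 1.32 → 1.320

1.320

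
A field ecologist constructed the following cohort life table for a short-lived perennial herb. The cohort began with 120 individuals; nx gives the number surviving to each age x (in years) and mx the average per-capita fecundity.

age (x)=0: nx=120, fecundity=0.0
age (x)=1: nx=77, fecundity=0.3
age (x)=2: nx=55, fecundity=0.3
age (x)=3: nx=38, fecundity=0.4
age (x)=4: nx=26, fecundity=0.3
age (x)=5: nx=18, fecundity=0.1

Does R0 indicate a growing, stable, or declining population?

declining

lx = nx/n0 = nx/120: 1, 0.64167…, 0.45833…, 0.31667…, 0.21667…, 0.15
R0 = Σ lx·mx = 0 + 0.1925… + 0.1375… + 0.126667… + 0.065… + 0.015 = 0.536667…
R0 < 1, so the population is declining.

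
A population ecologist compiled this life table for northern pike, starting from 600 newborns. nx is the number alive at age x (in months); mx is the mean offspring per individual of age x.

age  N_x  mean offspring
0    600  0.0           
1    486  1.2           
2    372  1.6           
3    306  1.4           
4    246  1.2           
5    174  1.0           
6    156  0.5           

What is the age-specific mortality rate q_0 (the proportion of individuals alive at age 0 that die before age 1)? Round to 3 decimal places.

0.190

lx = nx/n0 = nx/600: 1, 0.81, 0.62, 0.51, 0.41, 0.29, 0.26
q_0 = (l_0 − l_1) / l_0 = (1 − 0.81) / 1
     = 0.19 / 1 = 0.19 → 0.190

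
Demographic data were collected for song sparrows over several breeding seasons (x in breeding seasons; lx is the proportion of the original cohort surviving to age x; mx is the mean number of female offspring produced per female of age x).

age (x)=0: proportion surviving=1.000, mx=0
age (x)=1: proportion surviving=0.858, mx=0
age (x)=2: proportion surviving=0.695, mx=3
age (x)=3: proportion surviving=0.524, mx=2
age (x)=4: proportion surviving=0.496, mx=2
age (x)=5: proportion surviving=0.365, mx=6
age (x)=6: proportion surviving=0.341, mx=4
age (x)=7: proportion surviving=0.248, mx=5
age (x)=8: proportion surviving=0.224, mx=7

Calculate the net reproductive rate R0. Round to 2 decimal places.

10.49

lx·mx by age: 0, 0, 2.085, 1.048, 0.992, 2.19, 1.364, 1.24, 1.568
R0 = Σ lx·mx = 10.487 → 10.49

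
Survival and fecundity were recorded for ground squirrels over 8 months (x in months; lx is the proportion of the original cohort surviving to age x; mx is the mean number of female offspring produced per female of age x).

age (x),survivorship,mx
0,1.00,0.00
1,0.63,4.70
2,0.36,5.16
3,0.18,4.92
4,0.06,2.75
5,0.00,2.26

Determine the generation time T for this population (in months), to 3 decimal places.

1.703

lx·mx: 0, 2.961, 1.8576, 0.8856, 0.165, 0 → R0 = 5.8692
x·lx·mx: 0, 2.961, 3.7152, 2.6568, 0.66, 0 → Σ = 9.993
T = 9.993 / 5.8692 = 1.702617… → 1.703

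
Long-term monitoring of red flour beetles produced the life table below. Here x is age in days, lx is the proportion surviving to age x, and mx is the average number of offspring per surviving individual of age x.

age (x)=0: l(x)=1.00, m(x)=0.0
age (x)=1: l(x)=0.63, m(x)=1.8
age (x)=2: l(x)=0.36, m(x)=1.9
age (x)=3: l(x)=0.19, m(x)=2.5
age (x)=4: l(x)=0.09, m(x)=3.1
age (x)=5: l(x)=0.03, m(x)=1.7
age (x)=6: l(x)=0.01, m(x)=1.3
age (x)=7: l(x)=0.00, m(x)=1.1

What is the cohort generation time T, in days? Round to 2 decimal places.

2.04

lx·mx: 0, 1.134, 0.684, 0.475, 0.279, 0.051, 0.013, 0 → R0 = 2.636
x·lx·mx: 0, 1.134, 1.368, 1.425, 1.116, 0.255, 0.078, 0 → Σ = 5.376
T = 5.376 / 2.636 = 2.039454… → 2.04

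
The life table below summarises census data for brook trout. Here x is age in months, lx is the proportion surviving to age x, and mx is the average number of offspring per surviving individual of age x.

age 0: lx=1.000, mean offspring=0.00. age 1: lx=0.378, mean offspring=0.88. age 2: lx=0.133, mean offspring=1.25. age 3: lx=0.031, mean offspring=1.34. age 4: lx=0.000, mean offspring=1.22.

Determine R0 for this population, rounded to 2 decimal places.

lx·mx by age: 0, 0.33264, 0.16625, 0.04154, 0
R0 = Σ lx·mx = 0.54043 → 0.54

0.54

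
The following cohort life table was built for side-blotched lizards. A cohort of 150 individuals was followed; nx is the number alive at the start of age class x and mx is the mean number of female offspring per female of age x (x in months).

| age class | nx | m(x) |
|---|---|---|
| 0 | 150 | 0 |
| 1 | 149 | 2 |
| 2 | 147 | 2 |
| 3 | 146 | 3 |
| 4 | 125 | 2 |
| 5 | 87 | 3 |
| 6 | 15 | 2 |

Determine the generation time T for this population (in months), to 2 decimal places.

2.98

lx = nx/n0 = nx/150: 1, 0.99333…, 0.98, 0.97333…, 0.83333…, 0.58, 0.1
lx·mx: 0, 1.986667…, 1.96, 2.92…, 1.666667…, 1.74, 0.2 → R0 = 10.473333…
x·lx·mx: 0, 1.986667…, 3.92, 8.76…, 6.666667…, 8.7, 1.2 → Σ = 31.233333…
T = 31.233333… / 10.473333… = 2.982177… → 2.98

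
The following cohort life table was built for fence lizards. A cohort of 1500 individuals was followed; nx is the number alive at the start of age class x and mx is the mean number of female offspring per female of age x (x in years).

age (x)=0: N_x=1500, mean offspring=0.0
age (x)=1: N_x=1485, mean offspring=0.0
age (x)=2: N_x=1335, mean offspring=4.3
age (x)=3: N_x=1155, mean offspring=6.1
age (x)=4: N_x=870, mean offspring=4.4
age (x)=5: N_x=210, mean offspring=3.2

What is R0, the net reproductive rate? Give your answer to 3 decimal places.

11.524

lx = nx/n0 = nx/1500: 1, 0.99, 0.89, 0.77, 0.58, 0.14
lx·mx by age: 0, 0, 3.827, 4.697, 2.552, 0.448
R0 = Σ lx·mx = 11.524 → 11.524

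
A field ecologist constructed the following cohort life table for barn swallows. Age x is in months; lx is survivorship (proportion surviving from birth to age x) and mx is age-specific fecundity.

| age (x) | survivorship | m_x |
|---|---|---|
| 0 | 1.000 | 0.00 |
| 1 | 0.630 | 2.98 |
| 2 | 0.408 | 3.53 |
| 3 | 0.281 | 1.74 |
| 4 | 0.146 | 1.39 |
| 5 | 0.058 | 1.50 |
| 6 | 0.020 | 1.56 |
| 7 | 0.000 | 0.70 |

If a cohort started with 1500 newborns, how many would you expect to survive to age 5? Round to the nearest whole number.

87

Expected survivors = N0 · l_5 = 1500 × 0.058 = 87 → 87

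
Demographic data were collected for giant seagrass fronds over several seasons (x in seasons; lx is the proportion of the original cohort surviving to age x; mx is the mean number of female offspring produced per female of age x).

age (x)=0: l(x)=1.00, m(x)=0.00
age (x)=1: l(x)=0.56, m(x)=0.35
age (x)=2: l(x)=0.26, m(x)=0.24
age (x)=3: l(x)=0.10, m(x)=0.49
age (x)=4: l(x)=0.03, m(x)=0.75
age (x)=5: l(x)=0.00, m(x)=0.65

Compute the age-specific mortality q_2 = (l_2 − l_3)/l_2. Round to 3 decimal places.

0.615

q_2 = (l_2 − l_3) / l_2 = (0.26 − 0.1) / 0.26
     = 0.16 / 0.26 = 0.615385… → 0.615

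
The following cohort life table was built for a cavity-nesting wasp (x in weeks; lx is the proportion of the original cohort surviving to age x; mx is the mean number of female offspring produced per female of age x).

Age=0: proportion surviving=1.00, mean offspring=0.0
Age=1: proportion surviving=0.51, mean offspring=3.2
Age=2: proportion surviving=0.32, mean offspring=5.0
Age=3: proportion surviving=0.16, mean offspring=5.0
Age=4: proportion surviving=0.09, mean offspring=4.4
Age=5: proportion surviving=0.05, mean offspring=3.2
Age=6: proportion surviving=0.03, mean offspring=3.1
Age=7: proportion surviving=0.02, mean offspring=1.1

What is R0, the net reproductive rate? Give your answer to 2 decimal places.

lx·mx by age: 0, 1.632, 1.6, 0.8, 0.396, 0.16, 0.093, 0.022
R0 = Σ lx·mx = 4.703 → 4.70

4.70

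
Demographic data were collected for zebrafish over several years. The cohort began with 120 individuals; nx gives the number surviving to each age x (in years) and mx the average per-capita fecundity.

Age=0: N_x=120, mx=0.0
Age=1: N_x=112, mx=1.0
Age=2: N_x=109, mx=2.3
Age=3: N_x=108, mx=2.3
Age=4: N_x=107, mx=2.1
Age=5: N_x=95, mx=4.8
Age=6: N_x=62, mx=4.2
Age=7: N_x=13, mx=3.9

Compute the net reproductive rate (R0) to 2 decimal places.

13.36

lx = nx/n0 = nx/120: 1, 0.93333…, 0.90833…, 0.9, 0.89167…, 0.79167…, 0.51667…, 0.10833…
lx·mx by age: 0, 0.933333…, 2.089167…, 2.07, 1.8725…, 3.8…, 2.17…, 0.4225…
R0 = Σ lx·mx = 13.3575… → 13.36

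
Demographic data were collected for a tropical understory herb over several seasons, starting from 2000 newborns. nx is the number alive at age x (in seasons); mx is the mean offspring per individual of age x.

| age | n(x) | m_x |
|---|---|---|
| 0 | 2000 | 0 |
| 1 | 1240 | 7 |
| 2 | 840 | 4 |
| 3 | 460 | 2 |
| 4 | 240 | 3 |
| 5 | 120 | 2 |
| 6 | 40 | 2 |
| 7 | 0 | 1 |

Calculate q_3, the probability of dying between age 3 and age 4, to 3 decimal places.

0.478

lx = nx/n0 = nx/2000: 1, 0.62, 0.42, 0.23, 0.12, 0.06, 0.02, 0
q_3 = (l_3 − l_4) / l_3 = (0.23 − 0.12) / 0.23
     = 0.11 / 0.23 = 0.478261… → 0.478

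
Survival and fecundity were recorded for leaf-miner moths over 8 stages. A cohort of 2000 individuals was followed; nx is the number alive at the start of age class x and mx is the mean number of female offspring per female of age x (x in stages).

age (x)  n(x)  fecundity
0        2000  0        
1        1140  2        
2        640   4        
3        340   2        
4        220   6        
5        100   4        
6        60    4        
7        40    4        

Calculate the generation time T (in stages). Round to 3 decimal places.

2.524

lx = nx/n0 = nx/2000: 1, 0.57, 0.32, 0.17, 0.11, 0.05, 0.03, 0.02
lx·mx: 0, 1.14, 1.28, 0.34, 0.66, 0.2, 0.12, 0.08 → R0 = 3.82
x·lx·mx: 0, 1.14, 2.56, 1.02, 2.64, 1, 0.72, 0.56 → Σ = 9.64
T = 9.64 / 3.82 = 2.52356… → 2.524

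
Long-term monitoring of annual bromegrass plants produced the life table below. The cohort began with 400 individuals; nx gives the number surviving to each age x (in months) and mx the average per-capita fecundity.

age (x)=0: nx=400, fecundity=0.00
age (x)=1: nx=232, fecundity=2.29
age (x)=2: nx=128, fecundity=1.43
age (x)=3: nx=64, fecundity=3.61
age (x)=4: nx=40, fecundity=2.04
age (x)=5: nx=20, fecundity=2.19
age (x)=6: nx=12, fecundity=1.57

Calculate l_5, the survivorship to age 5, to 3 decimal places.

0.050

l_5 = n_5/n_0 = 20/400 = 0.05 → 0.050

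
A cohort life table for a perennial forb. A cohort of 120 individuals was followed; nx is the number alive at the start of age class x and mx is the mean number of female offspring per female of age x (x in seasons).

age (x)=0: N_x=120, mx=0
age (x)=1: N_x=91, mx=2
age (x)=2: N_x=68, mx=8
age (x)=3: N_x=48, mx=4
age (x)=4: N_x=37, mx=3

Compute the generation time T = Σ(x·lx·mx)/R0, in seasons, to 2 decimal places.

lx = nx/n0 = nx/120: 1, 0.75833…, 0.56667…, 0.4, 0.30833…
lx·mx: 0, 1.516667…, 4.533333…, 1.6, 0.925… → R0 = 8.575…
x·lx·mx: 0, 1.516667…, 9.066667…, 4.8, 3.7… → Σ = 19.083333…
T = 19.083333… / 8.575… = 2.225462… → 2.23

2.23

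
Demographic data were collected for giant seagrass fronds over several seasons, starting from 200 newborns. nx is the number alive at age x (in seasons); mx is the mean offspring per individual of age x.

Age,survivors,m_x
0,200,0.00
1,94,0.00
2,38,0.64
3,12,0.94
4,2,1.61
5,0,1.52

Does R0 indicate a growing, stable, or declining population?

declining

lx = nx/n0 = nx/200: 1, 0.47, 0.19, 0.06, 0.01, 0
R0 = Σ lx·mx = 0 + 0 + 0.1216 + 0.0564 + 0.0161 + 0 = 0.1941
R0 < 1, so the population is declining.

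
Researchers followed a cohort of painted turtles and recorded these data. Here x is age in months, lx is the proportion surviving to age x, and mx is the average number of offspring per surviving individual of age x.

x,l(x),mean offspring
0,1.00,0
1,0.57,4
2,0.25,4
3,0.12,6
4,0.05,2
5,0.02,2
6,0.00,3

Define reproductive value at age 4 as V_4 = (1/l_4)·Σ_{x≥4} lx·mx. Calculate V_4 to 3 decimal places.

2.800

lx·mx for x ≥ 4: 0.1, 0.04, 0 → sum = 0.14
V_4 = 0.14 / l_4 = 0.14 / 0.05 = 2.8 → 2.800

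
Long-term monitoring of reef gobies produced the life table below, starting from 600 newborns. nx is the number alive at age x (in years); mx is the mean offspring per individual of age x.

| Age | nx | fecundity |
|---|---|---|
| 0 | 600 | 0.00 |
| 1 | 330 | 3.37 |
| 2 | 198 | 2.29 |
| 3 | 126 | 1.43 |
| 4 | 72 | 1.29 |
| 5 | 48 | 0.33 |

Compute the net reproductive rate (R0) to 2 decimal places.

3.09

lx = nx/n0 = nx/600: 1, 0.55, 0.33, 0.21, 0.12, 0.08
lx·mx by age: 0, 1.8535, 0.7557, 0.3003, 0.1548, 0.0264
R0 = Σ lx·mx = 3.0907 → 3.09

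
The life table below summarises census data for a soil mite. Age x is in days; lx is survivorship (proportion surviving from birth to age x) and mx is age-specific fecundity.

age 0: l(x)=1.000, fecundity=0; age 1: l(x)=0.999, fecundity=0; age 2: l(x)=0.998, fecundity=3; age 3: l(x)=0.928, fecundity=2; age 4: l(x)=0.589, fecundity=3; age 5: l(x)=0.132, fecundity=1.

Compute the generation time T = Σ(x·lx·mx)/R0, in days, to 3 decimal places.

2.857

lx·mx: 0, 0, 2.994, 1.856, 1.767, 0.132 → R0 = 6.749
x·lx·mx: 0, 0, 5.988, 5.568, 7.068, 0.66 → Σ = 19.284
T = 19.284 / 6.749 = 2.857312… → 2.857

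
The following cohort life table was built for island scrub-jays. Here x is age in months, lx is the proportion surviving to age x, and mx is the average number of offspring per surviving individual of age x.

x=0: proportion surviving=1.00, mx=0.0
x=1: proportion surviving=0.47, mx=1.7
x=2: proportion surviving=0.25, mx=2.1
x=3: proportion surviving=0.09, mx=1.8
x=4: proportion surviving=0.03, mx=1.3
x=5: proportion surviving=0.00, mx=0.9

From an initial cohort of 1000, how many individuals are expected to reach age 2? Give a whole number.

Expected survivors = N0 · l_2 = 1000 × 0.25 = 250 → 250

250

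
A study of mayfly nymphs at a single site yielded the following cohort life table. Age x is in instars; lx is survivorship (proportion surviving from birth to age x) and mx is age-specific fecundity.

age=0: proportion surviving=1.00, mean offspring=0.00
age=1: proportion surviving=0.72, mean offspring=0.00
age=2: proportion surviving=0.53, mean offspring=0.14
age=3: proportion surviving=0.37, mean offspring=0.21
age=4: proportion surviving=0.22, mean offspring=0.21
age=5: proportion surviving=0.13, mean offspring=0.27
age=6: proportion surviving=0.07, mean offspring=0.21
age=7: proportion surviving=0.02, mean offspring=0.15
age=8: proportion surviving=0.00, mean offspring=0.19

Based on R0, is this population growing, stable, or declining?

R0 = Σ lx·mx = 0 + 0 + 0.0742 + 0.0777 + 0.0462 + 0.0351 + 0.0147 + 0.003 + 0 = 0.2509
R0 < 1, so the population is declining.

declining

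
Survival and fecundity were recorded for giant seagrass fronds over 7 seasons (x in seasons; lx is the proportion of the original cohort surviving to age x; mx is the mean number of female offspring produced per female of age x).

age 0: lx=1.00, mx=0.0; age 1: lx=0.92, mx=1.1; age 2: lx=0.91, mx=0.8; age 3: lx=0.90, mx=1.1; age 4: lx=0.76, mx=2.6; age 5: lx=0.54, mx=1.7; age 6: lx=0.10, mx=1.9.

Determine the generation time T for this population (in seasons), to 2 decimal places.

lx·mx: 0, 1.012, 0.728, 0.99, 1.976, 0.918, 0.19 → R0 = 5.814
x·lx·mx: 0, 1.012, 1.456, 2.97, 7.904, 4.59, 1.14 → Σ = 19.072
T = 19.072 / 5.814 = 3.280358… → 3.28

3.28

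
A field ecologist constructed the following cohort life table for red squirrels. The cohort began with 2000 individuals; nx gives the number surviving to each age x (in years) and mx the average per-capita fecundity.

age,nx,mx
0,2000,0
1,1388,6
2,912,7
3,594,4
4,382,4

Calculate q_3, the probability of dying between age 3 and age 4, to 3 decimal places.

lx = nx/n0 = nx/2000: 1, 0.694, 0.456, 0.297, 0.191
q_3 = (l_3 − l_4) / l_3 = (0.297 − 0.191) / 0.297
     = 0.106 / 0.297 = 0.356902… → 0.357

0.357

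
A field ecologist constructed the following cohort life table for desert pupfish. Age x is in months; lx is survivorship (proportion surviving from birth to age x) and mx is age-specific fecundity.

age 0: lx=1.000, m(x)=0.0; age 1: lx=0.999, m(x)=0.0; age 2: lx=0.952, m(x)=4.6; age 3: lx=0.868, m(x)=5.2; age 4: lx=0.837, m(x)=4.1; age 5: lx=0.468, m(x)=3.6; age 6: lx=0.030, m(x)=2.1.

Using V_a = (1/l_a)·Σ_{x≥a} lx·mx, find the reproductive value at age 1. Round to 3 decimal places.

lx·mx for x ≥ 1: 0, 4.3792, 4.5136, 3.4317, 1.6848, 0.063 → sum = 14.0723
V_1 = 14.0723 / l_1 = 14.0723 / 0.999 = 14.086386… → 14.086

14.086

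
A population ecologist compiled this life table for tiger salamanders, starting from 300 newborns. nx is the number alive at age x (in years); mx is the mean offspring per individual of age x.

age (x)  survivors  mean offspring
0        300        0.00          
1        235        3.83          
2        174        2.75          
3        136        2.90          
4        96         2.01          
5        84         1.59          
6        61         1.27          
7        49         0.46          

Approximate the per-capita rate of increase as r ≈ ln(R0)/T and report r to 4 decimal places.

lx = nx/n0 = nx/300: 1, 0.78333…, 0.58, 0.45333…, 0.32, 0.28, 0.20333…, 0.16333…
R0 = Σ lx·mx = 0 + 3.00017… + 1.595 + 1.31467… + 0.6432 + 0.4452 + 0.25823… + 0.07513… = 7.3316…
Σ x·lx·mx = 17.0083…; T = 17.0083…/7.3316… = 2.31986…
r ≈ ln(R0)/T = ln(7.3316…)/2.31986… = 0.858755… → 0.8588

0.8588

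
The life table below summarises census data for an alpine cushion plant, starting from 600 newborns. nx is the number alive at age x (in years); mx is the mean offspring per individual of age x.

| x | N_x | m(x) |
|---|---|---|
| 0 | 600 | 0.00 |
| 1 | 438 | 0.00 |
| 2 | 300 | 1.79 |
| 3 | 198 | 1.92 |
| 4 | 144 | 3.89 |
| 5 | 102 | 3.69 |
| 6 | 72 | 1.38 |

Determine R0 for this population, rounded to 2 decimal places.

lx = nx/n0 = nx/600: 1, 0.73, 0.5, 0.33, 0.24, 0.17, 0.12
lx·mx by age: 0, 0, 0.895, 0.6336, 0.9336, 0.6273, 0.1656
R0 = Σ lx·mx = 3.2551 → 3.26

3.26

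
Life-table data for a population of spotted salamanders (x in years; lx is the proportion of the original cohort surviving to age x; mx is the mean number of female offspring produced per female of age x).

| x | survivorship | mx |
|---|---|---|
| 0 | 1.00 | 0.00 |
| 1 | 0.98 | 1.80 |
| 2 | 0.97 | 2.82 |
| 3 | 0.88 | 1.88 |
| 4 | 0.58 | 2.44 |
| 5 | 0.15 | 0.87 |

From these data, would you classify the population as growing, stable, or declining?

growing

R0 = Σ lx·mx = 0 + 1.764 + 2.7354 + 1.6544 + 1.4152 + 0.1305 = 7.6995
R0 > 1, so the population is growing.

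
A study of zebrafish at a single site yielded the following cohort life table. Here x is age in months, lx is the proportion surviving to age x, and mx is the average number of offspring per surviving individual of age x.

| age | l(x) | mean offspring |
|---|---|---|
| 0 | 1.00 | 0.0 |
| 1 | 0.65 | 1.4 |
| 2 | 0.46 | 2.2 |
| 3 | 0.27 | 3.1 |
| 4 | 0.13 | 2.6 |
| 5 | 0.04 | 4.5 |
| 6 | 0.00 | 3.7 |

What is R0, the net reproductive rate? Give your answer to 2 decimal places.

lx·mx by age: 0, 0.91, 1.012, 0.837, 0.338, 0.18, 0
R0 = Σ lx·mx = 3.277 → 3.28

3.28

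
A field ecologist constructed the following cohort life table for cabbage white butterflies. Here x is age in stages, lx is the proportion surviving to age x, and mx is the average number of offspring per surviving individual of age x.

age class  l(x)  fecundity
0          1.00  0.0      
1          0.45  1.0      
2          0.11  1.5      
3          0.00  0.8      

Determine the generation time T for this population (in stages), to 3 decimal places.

1.268

lx·mx: 0, 0.45, 0.165, 0 → R0 = 0.615
x·lx·mx: 0, 0.45, 0.33, 0 → Σ = 0.78
T = 0.78 / 0.615 = 1.268293… → 1.268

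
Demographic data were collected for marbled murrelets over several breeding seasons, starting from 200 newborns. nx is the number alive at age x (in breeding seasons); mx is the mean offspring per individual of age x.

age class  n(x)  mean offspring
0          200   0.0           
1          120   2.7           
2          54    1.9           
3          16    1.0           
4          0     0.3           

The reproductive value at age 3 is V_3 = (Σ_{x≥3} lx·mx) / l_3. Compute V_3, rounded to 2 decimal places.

lx = nx/n0 = nx/200: 1, 0.6, 0.27, 0.08, 0
lx·mx for x ≥ 3: 0.08, 0 → sum = 0.08
V_3 = 0.08 / l_3 = 0.08 / 0.08 = 1 → 1.00

1.00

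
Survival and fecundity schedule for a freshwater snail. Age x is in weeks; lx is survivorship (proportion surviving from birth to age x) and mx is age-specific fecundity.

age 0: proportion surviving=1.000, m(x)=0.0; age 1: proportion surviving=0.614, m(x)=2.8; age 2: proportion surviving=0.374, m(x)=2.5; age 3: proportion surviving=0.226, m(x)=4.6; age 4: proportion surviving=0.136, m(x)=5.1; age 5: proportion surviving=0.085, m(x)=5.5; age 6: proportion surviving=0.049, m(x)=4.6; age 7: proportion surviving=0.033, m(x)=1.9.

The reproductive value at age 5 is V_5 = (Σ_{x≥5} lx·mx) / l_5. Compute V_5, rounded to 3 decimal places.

8.889

lx·mx for x ≥ 5: 0.4675, 0.2254, 0.0627 → sum = 0.7556
V_5 = 0.7556 / l_5 = 0.7556 / 0.085 = 8.889412… → 8.889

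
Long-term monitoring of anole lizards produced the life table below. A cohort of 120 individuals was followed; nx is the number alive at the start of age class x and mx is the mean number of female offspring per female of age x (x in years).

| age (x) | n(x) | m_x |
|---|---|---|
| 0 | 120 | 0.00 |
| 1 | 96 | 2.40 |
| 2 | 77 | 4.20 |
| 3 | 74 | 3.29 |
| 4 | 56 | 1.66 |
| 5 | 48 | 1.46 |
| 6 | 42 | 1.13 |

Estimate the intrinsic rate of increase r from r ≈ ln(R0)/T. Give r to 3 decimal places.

0.820

lx = nx/n0 = nx/120: 1, 0.8, 0.64167…, 0.61667…, 0.46667…, 0.4, 0.35
R0 = Σ lx·mx = 0 + 1.92 + 2.695… + 2.02883… + 0.77467… + 0.584 + 0.3955 = 8.398…
Σ x·lx·mx = 21.788167…; T = 21.788167…/8.398… = 2.59445…
r ≈ ln(R0)/T = ln(8.398…)/2.59445… = 0.82021… → 0.820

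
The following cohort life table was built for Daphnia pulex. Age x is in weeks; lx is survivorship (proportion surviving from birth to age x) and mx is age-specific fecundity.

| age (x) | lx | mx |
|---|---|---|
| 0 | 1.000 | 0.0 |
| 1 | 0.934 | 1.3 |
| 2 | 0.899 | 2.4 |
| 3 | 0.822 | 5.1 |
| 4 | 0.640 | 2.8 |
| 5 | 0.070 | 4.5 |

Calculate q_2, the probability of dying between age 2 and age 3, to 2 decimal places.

q_2 = (l_2 − l_3) / l_2 = (0.899 − 0.822) / 0.899
     = 0.077 / 0.899 = 0.085651… → 0.09

0.09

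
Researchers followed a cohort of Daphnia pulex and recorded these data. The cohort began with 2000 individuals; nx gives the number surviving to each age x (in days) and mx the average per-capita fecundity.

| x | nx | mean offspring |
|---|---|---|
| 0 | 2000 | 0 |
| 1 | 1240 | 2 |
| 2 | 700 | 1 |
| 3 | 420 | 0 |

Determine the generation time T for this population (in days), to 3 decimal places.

lx = nx/n0 = nx/2000: 1, 0.62, 0.35, 0.21
lx·mx: 0, 1.24, 0.35, 0 → R0 = 1.59
x·lx·mx: 0, 1.24, 0.7, 0 → Σ = 1.94
T = 1.94 / 1.59 = 1.220126… → 1.220

1.220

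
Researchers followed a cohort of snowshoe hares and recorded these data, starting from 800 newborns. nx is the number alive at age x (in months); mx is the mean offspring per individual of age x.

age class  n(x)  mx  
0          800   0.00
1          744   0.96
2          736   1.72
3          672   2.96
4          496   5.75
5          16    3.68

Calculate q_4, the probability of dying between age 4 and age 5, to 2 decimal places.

0.97

lx = nx/n0 = nx/800: 1, 0.93, 0.92, 0.84, 0.62, 0.02
q_4 = (l_4 − l_5) / l_4 = (0.62 − 0.02) / 0.62
     = 0.6 / 0.62 = 0.967742… → 0.97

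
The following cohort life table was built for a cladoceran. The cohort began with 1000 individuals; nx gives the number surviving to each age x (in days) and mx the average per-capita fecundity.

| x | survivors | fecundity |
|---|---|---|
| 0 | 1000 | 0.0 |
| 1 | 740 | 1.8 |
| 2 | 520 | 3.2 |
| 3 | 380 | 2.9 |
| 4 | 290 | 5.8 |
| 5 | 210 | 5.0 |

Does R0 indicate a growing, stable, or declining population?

growing

lx = nx/n0 = nx/1000: 1, 0.74, 0.52, 0.38, 0.29, 0.21
R0 = Σ lx·mx = 0 + 1.332 + 1.664 + 1.102 + 1.682 + 1.05 = 6.83
R0 > 1, so the population is growing.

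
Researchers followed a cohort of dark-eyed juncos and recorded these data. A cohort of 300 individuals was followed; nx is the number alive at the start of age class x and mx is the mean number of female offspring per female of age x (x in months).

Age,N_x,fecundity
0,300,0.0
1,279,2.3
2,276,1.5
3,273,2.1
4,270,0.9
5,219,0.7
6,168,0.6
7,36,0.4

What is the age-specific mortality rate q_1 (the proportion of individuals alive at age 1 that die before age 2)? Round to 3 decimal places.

lx = nx/n0 = nx/300: 1, 0.93, 0.92, 0.91, 0.9, 0.73, 0.56, 0.12
q_1 = (l_1 − l_2) / l_1 = (0.93 − 0.92) / 0.93
     = 0.01 / 0.93 = 0.010753… → 0.011

0.011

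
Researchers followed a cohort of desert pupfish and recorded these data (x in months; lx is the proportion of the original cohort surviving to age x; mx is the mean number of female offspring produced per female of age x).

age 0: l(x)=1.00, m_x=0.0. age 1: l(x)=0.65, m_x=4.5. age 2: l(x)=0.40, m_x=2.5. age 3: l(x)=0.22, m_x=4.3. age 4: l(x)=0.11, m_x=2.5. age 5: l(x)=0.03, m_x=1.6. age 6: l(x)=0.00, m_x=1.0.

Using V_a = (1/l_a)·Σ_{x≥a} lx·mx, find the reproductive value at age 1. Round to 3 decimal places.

7.991

lx·mx for x ≥ 1: 2.925, 1, 0.946, 0.275, 0.048, 0 → sum = 5.194
V_1 = 5.194 / l_1 = 5.194 / 0.65 = 7.990769… → 7.991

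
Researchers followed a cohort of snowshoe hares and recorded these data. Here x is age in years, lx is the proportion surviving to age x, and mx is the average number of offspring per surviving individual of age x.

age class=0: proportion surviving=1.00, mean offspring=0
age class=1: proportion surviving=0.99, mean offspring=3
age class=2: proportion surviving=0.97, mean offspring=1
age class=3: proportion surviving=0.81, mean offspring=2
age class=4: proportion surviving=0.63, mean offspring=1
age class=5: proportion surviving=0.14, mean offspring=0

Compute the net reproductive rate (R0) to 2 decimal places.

6.19

lx·mx by age: 0, 2.97, 0.97, 1.62, 0.63, 0
R0 = Σ lx·mx = 6.19 → 6.19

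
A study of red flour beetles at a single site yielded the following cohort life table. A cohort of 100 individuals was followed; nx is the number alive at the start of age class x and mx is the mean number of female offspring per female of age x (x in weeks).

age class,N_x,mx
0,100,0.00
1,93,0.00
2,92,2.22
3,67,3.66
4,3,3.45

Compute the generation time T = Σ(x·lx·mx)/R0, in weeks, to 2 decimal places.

lx = nx/n0 = nx/100: 1, 0.93, 0.92, 0.67, 0.03
lx·mx: 0, 0, 2.0424, 2.4522, 0.1035 → R0 = 4.5981
x·lx·mx: 0, 0, 4.0848, 7.3566, 0.414 → Σ = 11.8554
T = 11.8554 / 4.5981 = 2.578326… → 2.58

2.58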